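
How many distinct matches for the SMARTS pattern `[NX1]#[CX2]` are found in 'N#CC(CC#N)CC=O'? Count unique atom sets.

2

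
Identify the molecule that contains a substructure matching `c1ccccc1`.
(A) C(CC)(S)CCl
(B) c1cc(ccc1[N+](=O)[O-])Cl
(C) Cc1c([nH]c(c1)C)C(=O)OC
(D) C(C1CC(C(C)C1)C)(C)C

c1ccccc1 describes six aromatic carbons in a ring (a benzene ring).
(A) has a methyl group (-CH3) but no six-membered all-carbon aromatic ring is present.
(B) contains the required atom environment, so the pattern matches.
(C) has a methyl group (-CH3) but no six-membered all-carbon aromatic ring is present.
(D) has a methyl group (-CH3) but no six-membered all-carbon aromatic ring is present.
So the answer is (B).

B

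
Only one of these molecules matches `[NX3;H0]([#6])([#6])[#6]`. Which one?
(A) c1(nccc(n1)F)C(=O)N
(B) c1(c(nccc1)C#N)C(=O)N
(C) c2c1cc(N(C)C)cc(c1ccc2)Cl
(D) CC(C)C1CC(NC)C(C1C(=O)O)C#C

C

[NX3;H0]([#6])([#6])[#6] describes a trivalent nitrogen with no H, bonded to three carbons (a tertiary amine).
(A) has a primary amide (-C(=O)NH2) but the amide nitrogen has H2 and only one carbon neighbour.
(B) has a primary amide (-C(=O)NH2) but the amide nitrogen has H2 and only one carbon neighbour.
(C) contains a dimethylamino group (-N(CH3)2), which satisfies every atom and bond constraint.
(D) has an N-methylamino group (-NHCH3) but the nitrogen still has one H (H1), not H0.
So the answer is (C).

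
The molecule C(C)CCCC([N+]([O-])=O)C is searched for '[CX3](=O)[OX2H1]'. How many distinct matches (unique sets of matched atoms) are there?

[CX3](=O)[OX2H1] is the SMARTS for a carboxylic acid: an sp2 carbon double-bonded to O and single-bonded to an -OH oxygen.
No fragment in the molecule satisfies every constraint, giving 0 matches.

0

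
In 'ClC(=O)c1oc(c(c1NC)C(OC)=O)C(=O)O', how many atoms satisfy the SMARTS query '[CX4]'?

2

The query [CX4] means: C with X4: aliphatic carbon with exactly 4 total connections (bonds + H).
Check the 17 heavy atoms by environment: 1× o (aromatic, X2) → no; 4× c (aromatic, X3) → no; 1× N (X3) → no; 2× C (X4) → match; 3× C (X3) → no; 3× O (X1) → no; 2× O (X2) → no; 1× Cl (X1) → no.
That gives 2 matching atoms.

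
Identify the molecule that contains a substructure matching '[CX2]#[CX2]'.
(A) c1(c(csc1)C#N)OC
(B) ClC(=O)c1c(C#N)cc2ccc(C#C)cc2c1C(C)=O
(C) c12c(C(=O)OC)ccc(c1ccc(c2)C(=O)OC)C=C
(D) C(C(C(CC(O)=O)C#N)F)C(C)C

[CX2]#[CX2] describes a carbon-carbon triple bond (an alkyne).
(A) has a nitrile (-C#N) but the triple bond is C#N, not C#C.
(B) contains an ethynyl group (-C#CH), which satisfies every atom and bond constraint.
(C) has a vinyl group (-CH=CH2) but the C=C is a double bond; both carbons are CX3, not CX2.
(D) has a nitrile (-C#N) but the triple bond is C#N, not C#C.
So the answer is (B).

B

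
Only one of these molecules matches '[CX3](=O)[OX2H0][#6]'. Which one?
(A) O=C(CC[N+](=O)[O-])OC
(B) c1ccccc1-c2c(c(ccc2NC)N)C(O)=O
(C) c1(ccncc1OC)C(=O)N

A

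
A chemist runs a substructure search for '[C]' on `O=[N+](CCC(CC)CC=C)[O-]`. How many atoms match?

8

Check the 11 heavy atoms by environment: 8× C → match; 1× N (charge +1) → no; 1× O (charge -1) → no; 1× O → no.
That gives 8 matching atoms.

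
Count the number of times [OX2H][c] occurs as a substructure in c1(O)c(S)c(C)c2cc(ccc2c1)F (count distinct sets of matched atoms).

1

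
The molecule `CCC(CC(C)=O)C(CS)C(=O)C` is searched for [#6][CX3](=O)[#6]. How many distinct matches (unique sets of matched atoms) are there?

2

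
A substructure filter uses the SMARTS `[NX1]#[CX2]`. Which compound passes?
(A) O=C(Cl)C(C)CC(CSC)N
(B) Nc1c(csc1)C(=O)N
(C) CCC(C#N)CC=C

C

[NX1]#[CX2] describes a nitrogen triple-bonded to a two-connected carbon (a nitrile).
(A) has a primary amino group (-NH2) but the nitrogen is NX3 (three connections), not NX1 triple-bonded.
(B) has a primary amide (-C(=O)NH2) but the nitrogen is NX3, not NX1.
(C) contains a nitrile (-C#N), which satisfies every atom and bond constraint.
So the answer is (C).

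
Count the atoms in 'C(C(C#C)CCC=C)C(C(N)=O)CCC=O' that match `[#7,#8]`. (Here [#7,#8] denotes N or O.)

3

The query [#7,#8] means: nitrogen or oxygen (comma = OR).
Check the 16 heavy atoms by environment: 13× C → no; 2× O → match; 1× N → match.
Summing the matching environments: 2 + 1 = 3 matching atoms.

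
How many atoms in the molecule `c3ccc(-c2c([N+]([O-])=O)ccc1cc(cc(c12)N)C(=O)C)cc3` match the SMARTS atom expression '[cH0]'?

7

Check the 23 heavy atoms by environment: 7× c (aromatic, H0) → match; 9× c (aromatic, H1) → no; 1× N (charge +1, H0) → no; 1× O (charge -1, H0) → no; 2× O (H0) → no; 1× N (H2) → no; 1× C (H0) → no; 1× C (H3) → no.
That gives 7 matching atoms.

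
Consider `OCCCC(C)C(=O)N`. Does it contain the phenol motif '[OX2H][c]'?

The pattern [OX2H][c] describes a hydroxyl oxygen attached to an aromatic carbon — a phenol.
The closest candidate here is a hydroxyl group (-OH), but the -OH is on an aliphatic carbon, not an aromatic c. No other fragment satisfies the full query, so there is no match.

No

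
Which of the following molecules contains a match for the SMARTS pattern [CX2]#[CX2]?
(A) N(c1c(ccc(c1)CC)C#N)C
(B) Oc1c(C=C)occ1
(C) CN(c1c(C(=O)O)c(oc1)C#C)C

C

[CX2]#[CX2] describes a carbon-carbon triple bond (an alkyne).
(A) has a nitrile (-C#N) but the triple bond is C#N, not C#C.
(B) has a vinyl group (-CH=CH2) but the C=C is a double bond; both carbons are CX3, not CX2.
(C) contains an ethynyl group (-C#CH), which satisfies every atom and bond constraint.
So the answer is (C).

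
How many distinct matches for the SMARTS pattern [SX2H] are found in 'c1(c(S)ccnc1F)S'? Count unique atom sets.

[SX2H] is the SMARTS for a thiol: an aliphatic sulfur with two connections, one being H.
The molecule carries 2 separate instances of a thiol (-SH) meeting every constraint; each maps to a distinct set of atoms, giving 2 matches.

2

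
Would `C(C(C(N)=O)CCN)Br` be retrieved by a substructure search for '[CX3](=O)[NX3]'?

Yes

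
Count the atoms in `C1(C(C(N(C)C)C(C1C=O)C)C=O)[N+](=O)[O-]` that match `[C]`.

10

The query [C] means: uppercase C matches aliphatic (non-aromatic) carbon only.
Check the 16 heavy atoms by environment: 10× C → match; 3× O → no; 1× N → no; 1× N (charge +1) → no; 1× O (charge -1) → no.
That gives 10 matching atoms.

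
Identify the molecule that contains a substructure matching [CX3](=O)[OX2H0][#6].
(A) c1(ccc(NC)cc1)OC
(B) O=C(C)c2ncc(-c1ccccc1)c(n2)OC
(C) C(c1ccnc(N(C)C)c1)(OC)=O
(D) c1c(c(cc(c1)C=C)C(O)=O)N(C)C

C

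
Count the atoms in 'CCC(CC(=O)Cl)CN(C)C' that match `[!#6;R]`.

0

The query [!#6;R] means: non-carbon atom that is part of a ring.
Check the 11 heavy atoms by environment: 8× C (acyclic) → no; 1× N (acyclic) → no; 1× O (acyclic) → no; 1× Cl (acyclic) → no.
No environment satisfies the query, so 0 matching atoms.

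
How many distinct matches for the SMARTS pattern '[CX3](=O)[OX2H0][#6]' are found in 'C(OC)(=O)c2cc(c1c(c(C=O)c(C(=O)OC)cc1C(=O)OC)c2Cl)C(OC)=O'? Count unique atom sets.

4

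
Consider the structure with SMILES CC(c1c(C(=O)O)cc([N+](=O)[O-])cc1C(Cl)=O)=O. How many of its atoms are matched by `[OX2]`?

Check the 18 heavy atoms by environment: 6× c (aromatic, X3) → no; 3× C (X3) → no; 4× O (X1) → no; 1× O (X2) → match; 1× Cl (X1) → no; 1× N (charge +1, X3) → no; 1× O (charge -1, X1) → no; 1× C (X4) → no.
That gives 1 matching atom.

1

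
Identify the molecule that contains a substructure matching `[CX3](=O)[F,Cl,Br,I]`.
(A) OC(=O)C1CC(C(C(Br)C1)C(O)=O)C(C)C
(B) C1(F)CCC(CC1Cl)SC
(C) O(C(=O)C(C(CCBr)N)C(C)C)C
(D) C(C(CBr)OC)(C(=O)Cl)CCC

D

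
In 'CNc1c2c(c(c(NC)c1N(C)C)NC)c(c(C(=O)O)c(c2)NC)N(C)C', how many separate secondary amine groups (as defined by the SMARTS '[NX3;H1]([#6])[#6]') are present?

4

[NX3;H1]([#6])[#6] is the SMARTS for a secondary amine: a trivalent nitrogen with one H, bonded to two carbons.
The molecule carries 4 separate instances of an N-methylamino group (-NHCH3) meeting every constraint; each maps to a distinct set of atoms, giving 4 matches.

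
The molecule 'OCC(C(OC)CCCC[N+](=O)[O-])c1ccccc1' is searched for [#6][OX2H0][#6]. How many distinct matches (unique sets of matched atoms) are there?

1

[#6][OX2H0][#6] is the SMARTS for an ether: an aliphatic oxygen bridging two carbons with no H on the oxygen.
Exactly one fragment in the molecule meets all constraints, giving 1 match.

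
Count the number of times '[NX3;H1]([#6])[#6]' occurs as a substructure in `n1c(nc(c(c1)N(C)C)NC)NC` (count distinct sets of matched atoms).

2

[NX3;H1]([#6])[#6] is the SMARTS for a secondary amine: a trivalent nitrogen with one H, bonded to two carbons.
The molecule carries 2 separate instances of an N-methylamino group (-NHCH3) meeting every constraint; each maps to a distinct set of atoms, giving 2 matches.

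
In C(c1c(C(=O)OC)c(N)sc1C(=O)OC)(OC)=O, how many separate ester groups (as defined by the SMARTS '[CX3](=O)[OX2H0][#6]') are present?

3

[CX3](=O)[OX2H0][#6] is the SMARTS for an ester: a carbonyl carbon bonded to an oxygen that is itself bonded to carbon (no H on that O).
The molecule carries 3 separate instances of a methyl-ester group (-C(=O)OCH3) meeting every constraint; each maps to a distinct set of atoms, giving 3 matches.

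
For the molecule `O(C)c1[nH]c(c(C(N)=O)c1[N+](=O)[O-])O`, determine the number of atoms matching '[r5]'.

5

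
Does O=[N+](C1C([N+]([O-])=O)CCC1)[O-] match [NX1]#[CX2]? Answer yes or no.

The pattern [NX1]#[CX2] describes a nitrogen triple-bonded to a two-connected carbon — a nitrile.
The closest candidate here is a nitro group (-[N+](=O)[O-]), but there is no C#N triple bond. No other fragment satisfies the full query, so there is no match.

No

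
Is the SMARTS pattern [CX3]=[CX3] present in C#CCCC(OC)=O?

The pattern [CX3]=[CX3] describes a non-aromatic C=C double bond between two sp2 carbons — an alkene.
The closest candidate here is an ethynyl group (-C#CH), but the C-C bond is a triple bond, not a double bond. No other fragment satisfies the full query, so there is no match.

No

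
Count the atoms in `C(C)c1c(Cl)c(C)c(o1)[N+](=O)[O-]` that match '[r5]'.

5

Check the 12 heavy atoms by environment: 1× o (aromatic, in 5-ring) → match; 4× c (aromatic, in 5-ring) → match; 3× C (acyclic) → no; 1× N (charge +1, acyclic) → no; 1× O (charge -1, acyclic) → no; 1× O (acyclic) → no; 1× Cl (acyclic) → no.
Summing the matching environments: 1 + 4 = 5 matching atoms.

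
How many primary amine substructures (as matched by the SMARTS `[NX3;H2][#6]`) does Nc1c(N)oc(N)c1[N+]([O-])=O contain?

[NX3;H2][#6] is the SMARTS for a primary amine: a trivalent nitrogen with two H attached to carbon.
The molecule carries 3 separate instances of a primary amino group (-NH2) meeting every constraint; each maps to a distinct set of atoms, giving 3 matches.

3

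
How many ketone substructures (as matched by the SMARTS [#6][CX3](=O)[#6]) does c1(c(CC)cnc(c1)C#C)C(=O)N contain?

[#6][CX3](=O)[#6] is the SMARTS for a ketone: a carbonyl carbon (no H) flanked by two carbons.
The molecule has a primary amide (-C(=O)NH2), but one neighbour of the carbonyl carbon is N, not C; nothing else fits, so there are 0 matches.

0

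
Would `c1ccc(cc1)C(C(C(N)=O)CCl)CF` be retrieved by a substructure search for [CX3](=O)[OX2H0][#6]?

No

The pattern [CX3](=O)[OX2H0][#6] describes a carbonyl carbon bonded to an oxygen that is itself bonded to carbon (no H on that O) — an ester.
The closest candidate here is a primary amide (-C(=O)NH2), but the carbonyl is bonded to N, not to an O-C linkage. No other fragment satisfies the full query, so there is no match.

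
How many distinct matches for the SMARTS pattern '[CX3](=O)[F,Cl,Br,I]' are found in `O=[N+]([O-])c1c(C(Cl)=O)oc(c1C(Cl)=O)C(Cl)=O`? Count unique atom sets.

[CX3](=O)[F,Cl,Br,I] is the SMARTS for an acyl halide: a carbonyl carbon bonded to a halogen.
The molecule carries 3 separate instances of an acyl chloride (-C(=O)Cl) meeting every constraint; each maps to a distinct set of atoms, giving 3 matches.

3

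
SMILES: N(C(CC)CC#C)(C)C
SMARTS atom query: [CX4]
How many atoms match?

6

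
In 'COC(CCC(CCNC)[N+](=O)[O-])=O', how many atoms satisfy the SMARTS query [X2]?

1

Check the 14 heavy atoms by environment: 7× C (X4) → no; 1× C (X3) → no; 2× O (X1) → no; 1× O (X2) → match; 1× N (charge +1, X3) → no; 1× O (charge -1, X1) → no; 1× N (X3) → no.
That gives 1 matching atom.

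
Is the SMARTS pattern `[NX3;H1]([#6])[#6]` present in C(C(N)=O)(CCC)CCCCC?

The pattern [NX3;H1]([#6])[#6] describes a trivalent nitrogen with one H, bonded to two carbons — a secondary amine.
The closest candidate here is a primary amide (-C(=O)NH2), but the -C(=O)NH2 nitrogen has H2, not H1. No other fragment satisfies the full query, so there is no match.

No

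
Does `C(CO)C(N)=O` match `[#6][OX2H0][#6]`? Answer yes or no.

The pattern [#6][OX2H0][#6] describes an aliphatic oxygen bridging two carbons with no H on the oxygen — an ether.
The closest candidate here is a hydroxyl group (-OH), but the oxygen has H1, not H0 bridging two carbons. No other fragment satisfies the full query, so there is no match.

No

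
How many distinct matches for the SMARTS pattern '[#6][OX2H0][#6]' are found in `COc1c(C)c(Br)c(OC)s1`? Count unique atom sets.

[#6][OX2H0][#6] is the SMARTS for an ether: an aliphatic oxygen bridging two carbons with no H on the oxygen.
The molecule carries 2 separate instances of a methoxy ether (-OCH3) meeting every constraint; each maps to a distinct set of atoms, giving 2 matches.

2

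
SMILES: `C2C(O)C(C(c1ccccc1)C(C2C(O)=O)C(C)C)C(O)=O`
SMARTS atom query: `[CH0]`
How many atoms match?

2

The query [CH0] means: aliphatic carbon with no attached hydrogen.
Check the 22 heavy atoms by environment: 6× C (H1) → no; 1× C (H2) → no; 3× O (H1) → no; 1× c (aromatic, H0) → no; 5× c (aromatic, H1) → no; 2× C (H0) → match; 2× O (H0) → no; 2× C (H3) → no.
That gives 2 matching atoms.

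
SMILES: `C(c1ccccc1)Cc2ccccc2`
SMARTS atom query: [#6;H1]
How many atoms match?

The query [#6;H1] means: any carbon bearing exactly one hydrogen.
Check the 14 heavy atoms by environment: 2× C (H2) → no; 2× c (aromatic, H0) → no; 10× c (aromatic, H1) → match.
That gives 10 matching atoms.

10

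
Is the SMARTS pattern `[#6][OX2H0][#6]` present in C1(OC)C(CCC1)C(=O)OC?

Yes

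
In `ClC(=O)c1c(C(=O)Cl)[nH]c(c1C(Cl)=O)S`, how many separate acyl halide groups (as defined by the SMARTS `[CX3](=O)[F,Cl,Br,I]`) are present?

3

[CX3](=O)[F,Cl,Br,I] is the SMARTS for an acyl halide: a carbonyl carbon bonded to a halogen.
The molecule carries 3 separate instances of an acyl chloride (-C(=O)Cl) meeting every constraint; each maps to a distinct set of atoms, giving 3 matches.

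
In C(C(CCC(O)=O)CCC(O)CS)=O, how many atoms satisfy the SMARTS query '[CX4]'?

The query [CX4] means: C with X4: aliphatic carbon with exactly 4 total connections (bonds + H).
Check the 14 heavy atoms by environment: 7× C (X4) → match; 2× O (X2) → no; 2× C (X3) → no; 2× O (X1) → no; 1× S (X2) → no.
That gives 7 matching atoms.

7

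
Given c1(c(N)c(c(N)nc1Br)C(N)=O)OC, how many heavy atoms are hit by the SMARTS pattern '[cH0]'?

Check the 14 heavy atoms by environment: 1× n (aromatic, H0) → no; 5× c (aromatic, H0) → match; 1× Br (H0) → no; 2× O (H0) → no; 1× C (H3) → no; 1× C (H0) → no; 3× N (H2) → no.
That gives 5 matching atoms.

5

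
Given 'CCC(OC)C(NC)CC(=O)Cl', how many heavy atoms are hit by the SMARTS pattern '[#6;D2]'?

Check the 12 heavy atoms by environment: 2× C (D2) → match; 3× C (D3) → no; 3× C (D1) → no; 1× O (D2) → no; 1× O (D1) → no; 1× Cl (D1) → no; 1× N (D2) → no.
That gives 2 matching atoms.

2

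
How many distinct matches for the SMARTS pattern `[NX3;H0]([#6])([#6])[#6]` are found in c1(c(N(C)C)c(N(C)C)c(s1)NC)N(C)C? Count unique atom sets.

[NX3;H0]([#6])([#6])[#6] is the SMARTS for a tertiary amine: a trivalent nitrogen with no H, bonded to three carbons.
The molecule carries 3 separate instances of a dimethylamino group (-N(CH3)2) meeting every constraint; each maps to a distinct set of atoms, giving 3 matches.

3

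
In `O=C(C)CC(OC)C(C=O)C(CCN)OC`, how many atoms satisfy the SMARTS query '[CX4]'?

9

The query [CX4] means: C with X4: aliphatic carbon with exactly 4 total connections (bonds + H).
Check the 16 heavy atoms by environment: 9× C (X4) → match; 1× N (X3) → no; 2× C (X3) → no; 2× O (X1) → no; 2× O (X2) → no.
That gives 9 matching atoms.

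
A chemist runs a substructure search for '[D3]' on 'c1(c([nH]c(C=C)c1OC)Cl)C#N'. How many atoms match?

4

The query [D3] means: atom with exactly three heavy-atom neighbours.
Check the 12 heavy atoms by environment: 1× n (aromatic, D2) → no; 4× c (aromatic, D3) → match; 2× C (D2) → no; 2× C (D1) → no; 1× Cl (D1) → no; 1× O (D2) → no; 1× N (D1) → no.
That gives 4 matching atoms.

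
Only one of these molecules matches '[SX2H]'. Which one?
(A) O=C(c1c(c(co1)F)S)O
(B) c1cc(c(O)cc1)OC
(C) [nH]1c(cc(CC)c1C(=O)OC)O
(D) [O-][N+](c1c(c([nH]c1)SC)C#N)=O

A

[SX2H] describes an aliphatic sulfur with two connections, one being H (a thiol).
(A) contains a thiol (-SH), which satisfies every atom and bond constraint.
(B) has a hydroxyl group (-OH) but it is an -OH, not an -SH.
(C) has a hydroxyl group (-OH) but it is an -OH, not an -SH.
(D) has a methylthio ether (-SCH3) but the sulfur has H0 (bonded to two carbons), not H1.
So the answer is (A).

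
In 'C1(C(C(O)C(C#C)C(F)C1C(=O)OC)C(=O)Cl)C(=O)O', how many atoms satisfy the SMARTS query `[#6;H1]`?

7

The query [#6;H1] means: any carbon bearing exactly one hydrogen.
Check the 20 heavy atoms by environment: 7× C (H1) → match; 2× O (H1) → no; 4× C (H0) → no; 4× O (H0) → no; 1× C (H3) → no; 1× Cl (H0) → no; 1× F (H0) → no.
That gives 7 matching atoms.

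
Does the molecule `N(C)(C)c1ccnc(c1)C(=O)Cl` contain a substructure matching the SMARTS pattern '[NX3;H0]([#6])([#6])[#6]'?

Yes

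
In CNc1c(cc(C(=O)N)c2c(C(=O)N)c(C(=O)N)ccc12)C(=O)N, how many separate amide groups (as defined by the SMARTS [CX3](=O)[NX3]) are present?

4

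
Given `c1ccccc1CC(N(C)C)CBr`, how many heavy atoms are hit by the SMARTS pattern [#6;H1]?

The query [#6;H1] means: any carbon bearing exactly one hydrogen.
Check the 13 heavy atoms by environment: 2× C (H2) → no; 1× C (H1) → match; 1× Br (H0) → no; 1× N (H0) → no; 2× C (H3) → no; 1× c (aromatic, H0) → no; 5× c (aromatic, H1) → match.
Summing the matching environments: 1 + 5 = 6 matching atoms.

6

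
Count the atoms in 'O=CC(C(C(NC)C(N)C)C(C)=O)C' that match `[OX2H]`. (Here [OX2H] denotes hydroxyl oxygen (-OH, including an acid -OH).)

The query [OX2H] means: aliphatic oxygen with two connections, one of which is H — an -OH oxygen.
Check the 14 heavy atoms by environment: 4× C (H3, X4) → no; 4× C (H1, X4) → no; 1× N (H1, X3) → no; 1× N (H2, X3) → no; 1× C (H0, X3) → no; 2× O (H0, X1) → no; 1× C (H1, X3) → no.
No environment satisfies the query, so 0 matching atoms.

0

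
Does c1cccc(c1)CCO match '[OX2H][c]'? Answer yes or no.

No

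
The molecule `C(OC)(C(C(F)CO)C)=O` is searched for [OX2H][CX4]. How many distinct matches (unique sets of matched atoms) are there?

1

[OX2H][CX4] is the SMARTS for an aliphatic alcohol: a hydroxyl oxygen bound to an sp3 (X4) carbon.
Exactly one fragment in the molecule meets all constraints, giving 1 match.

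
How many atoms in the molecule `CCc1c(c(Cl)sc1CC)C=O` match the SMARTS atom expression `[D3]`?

The query [D3] means: atom with exactly three heavy-atom neighbours.
Check the 12 heavy atoms by environment: 1× s (aromatic, D2) → no; 4× c (aromatic, D3) → match; 3× C (D2) → no; 2× C (D1) → no; 1× O (D1) → no; 1× Cl (D1) → no.
That gives 4 matching atoms.

4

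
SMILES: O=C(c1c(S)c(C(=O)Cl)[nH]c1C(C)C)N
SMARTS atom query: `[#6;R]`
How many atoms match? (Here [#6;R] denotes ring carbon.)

4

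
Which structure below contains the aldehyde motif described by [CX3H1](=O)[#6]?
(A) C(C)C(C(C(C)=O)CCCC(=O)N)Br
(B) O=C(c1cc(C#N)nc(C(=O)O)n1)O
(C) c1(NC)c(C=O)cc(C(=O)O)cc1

C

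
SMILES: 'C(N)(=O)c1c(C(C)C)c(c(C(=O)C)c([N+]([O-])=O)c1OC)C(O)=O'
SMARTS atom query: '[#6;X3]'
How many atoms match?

9

The query [#6;X3] means: any carbon (aromatic or not) with three total connections.
Check the 23 heavy atoms by environment: 6× c (aromatic, X3) → match; 3× C (X3) → match; 4× O (X1) → no; 5× C (X4) → no; 1× N (X3) → no; 2× O (X2) → no; 1× N (charge +1, X3) → no; 1× O (charge -1, X1) → no.
Summing the matching environments: 6 + 3 = 9 matching atoms.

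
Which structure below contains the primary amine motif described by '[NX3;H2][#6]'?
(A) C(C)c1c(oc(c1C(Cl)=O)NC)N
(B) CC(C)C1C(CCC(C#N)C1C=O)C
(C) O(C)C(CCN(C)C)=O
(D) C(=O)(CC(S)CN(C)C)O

A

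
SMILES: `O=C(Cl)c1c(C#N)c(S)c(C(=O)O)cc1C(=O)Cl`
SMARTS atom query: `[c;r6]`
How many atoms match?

6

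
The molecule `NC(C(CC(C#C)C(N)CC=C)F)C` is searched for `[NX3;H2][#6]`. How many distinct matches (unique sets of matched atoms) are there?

2

[NX3;H2][#6] is the SMARTS for a primary amine: a trivalent nitrogen with two H attached to carbon.
The molecule carries 2 separate instances of a primary amino group (-NH2) meeting every constraint; each maps to a distinct set of atoms, giving 2 matches.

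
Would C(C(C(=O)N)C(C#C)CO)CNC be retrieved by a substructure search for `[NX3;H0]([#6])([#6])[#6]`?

The pattern [NX3;H0]([#6])([#6])[#6] describes a trivalent nitrogen with no H, bonded to three carbons — a tertiary amine.
The closest candidate here is an N-methylamino group (-NHCH3), but the nitrogen still has one H (H1), not H0. No other fragment satisfies the full query, so there is no match.

No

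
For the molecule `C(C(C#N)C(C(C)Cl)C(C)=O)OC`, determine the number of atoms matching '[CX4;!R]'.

7

The query [CX4;!R] means: aliphatic carbon with four total connections, not in a ring.
Check the 13 heavy atoms by environment: 7× C (X4, acyclic) → match; 1× Cl (X1, acyclic) → no; 1× O (X2, acyclic) → no; 1× C (X2, acyclic) → no; 1× N (X1, acyclic) → no; 1× C (X3, acyclic) → no; 1× O (X1, acyclic) → no.
That gives 7 matching atoms.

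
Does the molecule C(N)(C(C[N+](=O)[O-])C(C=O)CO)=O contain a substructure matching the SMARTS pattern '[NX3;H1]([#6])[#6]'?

The pattern [NX3;H1]([#6])[#6] describes a trivalent nitrogen with one H, bonded to two carbons — a secondary amine.
The closest candidate here is a primary amide (-C(=O)NH2), but the -C(=O)NH2 nitrogen has H2, not H1. No other fragment satisfies the full query, so there is no match.

No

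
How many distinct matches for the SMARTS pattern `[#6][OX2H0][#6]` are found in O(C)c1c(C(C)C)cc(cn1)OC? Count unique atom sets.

[#6][OX2H0][#6] is the SMARTS for an ether: an aliphatic oxygen bridging two carbons with no H on the oxygen.
The molecule carries 2 separate instances of a methoxy ether (-OCH3) meeting every constraint; each maps to a distinct set of atoms, giving 2 matches.

2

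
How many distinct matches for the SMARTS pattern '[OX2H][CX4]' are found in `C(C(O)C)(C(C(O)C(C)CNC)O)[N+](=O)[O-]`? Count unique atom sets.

3

[OX2H][CX4] is the SMARTS for an aliphatic alcohol: a hydroxyl oxygen bound to an sp3 (X4) carbon.
The molecule carries 3 separate instances of a hydroxyl group (-OH) meeting every constraint; each maps to a distinct set of atoms, giving 3 matches.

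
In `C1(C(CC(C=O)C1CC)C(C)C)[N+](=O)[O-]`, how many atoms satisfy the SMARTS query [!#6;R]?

The query [!#6;R] means: non-carbon atom that is part of a ring.
Check the 15 heavy atoms by environment: 5× C (in 5-ring) → no; 6× C (acyclic) → no; 2× O (acyclic) → no; 1× N (charge +1, acyclic) → no; 1× O (charge -1, acyclic) → no.
No environment satisfies the query, so 0 matching atoms.

0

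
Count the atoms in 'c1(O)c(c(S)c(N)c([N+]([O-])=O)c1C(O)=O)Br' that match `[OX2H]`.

2

Check the 16 heavy atoms by environment: 6× c (aromatic, H0, X3) → no; 1× N (H2, X3) → no; 1× C (H0, X3) → no; 2× O (H0, X1) → no; 2× O (H1, X2) → match; 1× S (H1, X2) → no; 1× Br (H0, X1) → no; 1× N (charge +1, H0, X3) → no; 1× O (charge -1, H0, X1) → no.
That gives 2 matching atoms.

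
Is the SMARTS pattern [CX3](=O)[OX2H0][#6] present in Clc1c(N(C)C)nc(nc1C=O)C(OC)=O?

Yes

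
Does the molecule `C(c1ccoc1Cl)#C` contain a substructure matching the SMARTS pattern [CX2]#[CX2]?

Yes

The pattern [CX2]#[CX2] describes a carbon-carbon triple bond — an alkyne.
The molecule carries an ethynyl group (-C#CH), whose atoms satisfy every constraint of the query, so the pattern matches.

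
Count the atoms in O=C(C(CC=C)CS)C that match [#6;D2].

The query [#6;D2] means: any carbon bonded to exactly two heavy atoms.
Check the 9 heavy atoms by environment: 3× C (D2) → match; 2× C (D3) → no; 1× O (D1) → no; 2× C (D1) → no; 1× S (D1) → no.
That gives 3 matching atoms.

3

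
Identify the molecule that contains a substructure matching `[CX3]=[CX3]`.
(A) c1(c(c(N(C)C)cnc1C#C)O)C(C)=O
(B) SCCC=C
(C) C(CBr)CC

[CX3]=[CX3] describes a non-aromatic C=C double bond between two sp2 carbons (an alkene).
(A) has an ethynyl group (-C#CH) but the C-C bond is a triple bond, not a double bond.
(B) contains a vinyl group (-CH=CH2), which satisfies every atom and bond constraint.
(C) has an ethyl group (-CH2CH3) but its C-C bond is a single bond between CX4 carbons, not CX3=CX3.
So the answer is (B).

B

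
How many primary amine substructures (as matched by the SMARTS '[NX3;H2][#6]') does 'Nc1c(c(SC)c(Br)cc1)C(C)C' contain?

[NX3;H2][#6] is the SMARTS for a primary amine: a trivalent nitrogen with two H attached to carbon.
Exactly one fragment in the molecule meets all constraints, giving 1 match.

1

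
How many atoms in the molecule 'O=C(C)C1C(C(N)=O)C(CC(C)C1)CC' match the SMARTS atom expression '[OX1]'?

The query [OX1] means: aliphatic oxygen with one total connection — typically a carbonyl =O or an oxide.
Check the 15 heavy atoms by environment: 10× C (X4) → no; 2× C (X3) → no; 2× O (X1) → match; 1× N (X3) → no.
That gives 2 matching atoms.

2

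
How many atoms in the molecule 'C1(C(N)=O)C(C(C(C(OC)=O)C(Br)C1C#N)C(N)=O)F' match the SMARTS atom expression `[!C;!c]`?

9

The query [!C;!c] means: neither aliphatic nor aromatic carbon — same as [!#6].
Check the 20 heavy atoms by environment: 11× C → no; 3× N → match; 4× O → match; 1× F → match; 1× Br → match.
Summing the matching environments: 3 + 4 + 1 + 1 = 9 matching atoms.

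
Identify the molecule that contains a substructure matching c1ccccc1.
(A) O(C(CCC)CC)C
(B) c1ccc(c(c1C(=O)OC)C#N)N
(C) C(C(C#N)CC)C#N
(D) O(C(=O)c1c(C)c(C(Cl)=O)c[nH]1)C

B

c1ccccc1 describes six aromatic carbons in a ring (a benzene ring).
(A) has a methyl group (-CH3) but no six-membered all-carbon aromatic ring is present.
(B) contains the required atom environment, so the pattern matches.
(C) has a methyl group (-CH3) but no six-membered all-carbon aromatic ring is present.
(D) has a methyl group (-CH3) but no six-membered all-carbon aromatic ring is present.
So the answer is (B).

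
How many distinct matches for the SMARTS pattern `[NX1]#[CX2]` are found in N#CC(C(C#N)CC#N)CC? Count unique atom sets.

[NX1]#[CX2] is the SMARTS for a nitrile: a nitrogen triple-bonded to a two-connected carbon.
The molecule carries 3 separate instances of a nitrile (-C#N) meeting every constraint; each maps to a distinct set of atoms, giving 3 matches.

3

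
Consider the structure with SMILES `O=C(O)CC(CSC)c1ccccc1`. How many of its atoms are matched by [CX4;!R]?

The query [CX4;!R] means: aliphatic carbon with four total connections, not in a ring.
Check the 14 heavy atoms by environment: 4× C (X4, acyclic) → match; 6× c (aromatic, X3, in 6-ring) → no; 1× S (X2, acyclic) → no; 1× C (X3, acyclic) → no; 1× O (X1, acyclic) → no; 1× O (X2, acyclic) → no.
That gives 4 matching atoms.

4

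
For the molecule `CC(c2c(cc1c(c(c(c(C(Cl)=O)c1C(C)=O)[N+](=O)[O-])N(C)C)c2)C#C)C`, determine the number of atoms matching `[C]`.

Check the 27 heavy atoms by environment: 10× c (aromatic) → no; 10× C → match; 3× O → no; 1× Cl → no; 1× N (charge +1) → no; 1× O (charge -1) → no; 1× N → no.
That gives 10 matching atoms.

10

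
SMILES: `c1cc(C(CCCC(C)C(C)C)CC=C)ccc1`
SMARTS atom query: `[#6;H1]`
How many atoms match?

9

The query [#6;H1] means: any carbon bearing exactly one hydrogen.
Check the 18 heavy atoms by environment: 3× C (H3) → no; 4× C (H1) → match; 5× C (H2) → no; 1× c (aromatic, H0) → no; 5× c (aromatic, H1) → match.
Summing the matching environments: 4 + 5 = 9 matching atoms.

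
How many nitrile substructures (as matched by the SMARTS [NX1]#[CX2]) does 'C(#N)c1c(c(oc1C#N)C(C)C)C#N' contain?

[NX1]#[CX2] is the SMARTS for a nitrile: a nitrogen triple-bonded to a two-connected carbon.
The molecule carries 3 separate instances of a nitrile (-C#N) meeting every constraint; each maps to a distinct set of atoms, giving 3 matches.

3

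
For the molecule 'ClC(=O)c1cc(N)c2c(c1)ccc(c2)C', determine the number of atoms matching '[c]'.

Check the 15 heavy atoms by environment: 10× c (aromatic) → match; 2× C → no; 1× O → no; 1× Cl → no; 1× N → no.
That gives 10 matching atoms.

10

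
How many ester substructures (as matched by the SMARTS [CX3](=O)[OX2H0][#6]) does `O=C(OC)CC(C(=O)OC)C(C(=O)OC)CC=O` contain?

3

[CX3](=O)[OX2H0][#6] is the SMARTS for an ester: a carbonyl carbon bonded to an oxygen that is itself bonded to carbon (no H on that O).
The molecule carries 3 separate instances of a methyl-ester group (-C(=O)OCH3) meeting every constraint; each maps to a distinct set of atoms, giving 3 matches.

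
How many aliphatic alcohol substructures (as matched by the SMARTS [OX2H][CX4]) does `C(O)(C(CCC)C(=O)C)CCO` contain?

2

[OX2H][CX4] is the SMARTS for an aliphatic alcohol: a hydroxyl oxygen bound to an sp3 (X4) carbon.
The molecule carries 2 separate instances of a hydroxyl group (-OH) meeting every constraint; each maps to a distinct set of atoms, giving 2 matches.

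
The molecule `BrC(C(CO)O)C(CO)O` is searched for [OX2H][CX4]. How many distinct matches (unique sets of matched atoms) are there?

[OX2H][CX4] is the SMARTS for an aliphatic alcohol: a hydroxyl oxygen bound to an sp3 (X4) carbon.
The molecule carries 4 separate instances of a hydroxyl group (-OH) meeting every constraint; each maps to a distinct set of atoms, giving 4 matches.

4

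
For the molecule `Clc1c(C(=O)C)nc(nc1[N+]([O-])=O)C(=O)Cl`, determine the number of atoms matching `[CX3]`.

2

The query [CX3] means: C with X3: aliphatic carbon with exactly 3 total connections.
Check the 16 heavy atoms by environment: 2× n (aromatic, X2) → no; 4× c (aromatic, X3) → no; 1× N (charge +1, X3) → no; 1× O (charge -1, X1) → no; 3× O (X1) → no; 2× C (X3) → match; 1× C (X4) → no; 2× Cl (X1) → no.
That gives 2 matching atoms.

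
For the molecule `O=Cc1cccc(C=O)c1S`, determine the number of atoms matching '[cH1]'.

3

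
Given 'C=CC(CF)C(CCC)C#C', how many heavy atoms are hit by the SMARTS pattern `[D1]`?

The query [D1] means: atom with exactly one heavy-atom neighbour (degree 1).
Check the 11 heavy atoms by environment: 5× C (D2) → no; 2× C (D3) → no; 3× C (D1) → match; 1× F (D1) → match.
Summing the matching environments: 3 + 1 = 4 matching atoms.

4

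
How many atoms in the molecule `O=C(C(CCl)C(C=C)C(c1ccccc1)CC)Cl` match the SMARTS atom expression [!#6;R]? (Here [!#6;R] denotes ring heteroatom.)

0

The query [!#6;R] means: non-carbon atom that is part of a ring.
Check the 18 heavy atoms by environment: 9× C (acyclic) → no; 2× Cl (acyclic) → no; 1× O (acyclic) → no; 6× c (aromatic, in 6-ring) → no.
No environment satisfies the query, so 0 matching atoms.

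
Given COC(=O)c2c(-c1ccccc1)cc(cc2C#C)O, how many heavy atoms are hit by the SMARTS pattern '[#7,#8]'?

The query [#7,#8] means: nitrogen or oxygen (comma = OR).
Check the 19 heavy atoms by environment: 12× c (aromatic) → no; 4× C → no; 3× O → match.
That gives 3 matching atoms.

3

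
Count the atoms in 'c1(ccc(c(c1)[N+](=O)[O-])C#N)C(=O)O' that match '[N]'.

The query [N] means: uppercase N matches aliphatic (non-aromatic) nitrogen only.
Check the 14 heavy atoms by environment: 6× c (aromatic) → no; 1× N (charge +1) → match; 1× O (charge -1) → no; 3× O → no; 2× C → no; 1× N → match.
Summing the matching environments: 1 + 1 = 2 matching atoms.

2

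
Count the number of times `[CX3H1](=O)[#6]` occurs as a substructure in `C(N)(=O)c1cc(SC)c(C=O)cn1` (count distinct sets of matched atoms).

1

[CX3H1](=O)[#6] is the SMARTS for an aldehyde: an sp2 carbon with one H, double-bonded to O and single-bonded to carbon.
Exactly one fragment in the molecule meets all constraints, giving 1 match.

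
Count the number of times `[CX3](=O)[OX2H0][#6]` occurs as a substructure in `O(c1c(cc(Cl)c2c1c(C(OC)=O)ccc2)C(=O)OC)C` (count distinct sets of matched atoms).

[CX3](=O)[OX2H0][#6] is the SMARTS for an ester: a carbonyl carbon bonded to an oxygen that is itself bonded to carbon (no H on that O).
The molecule carries 2 separate instances of a methyl-ester group (-C(=O)OCH3) meeting every constraint; each maps to a distinct set of atoms, giving 2 matches.

2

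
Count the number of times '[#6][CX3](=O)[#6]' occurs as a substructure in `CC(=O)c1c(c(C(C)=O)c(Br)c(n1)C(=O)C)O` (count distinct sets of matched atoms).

3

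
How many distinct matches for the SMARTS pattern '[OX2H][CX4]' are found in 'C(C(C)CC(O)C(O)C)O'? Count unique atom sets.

[OX2H][CX4] is the SMARTS for an aliphatic alcohol: a hydroxyl oxygen bound to an sp3 (X4) carbon.
The molecule carries 3 separate instances of a hydroxyl group (-OH) meeting every constraint; each maps to a distinct set of atoms, giving 3 matches.

3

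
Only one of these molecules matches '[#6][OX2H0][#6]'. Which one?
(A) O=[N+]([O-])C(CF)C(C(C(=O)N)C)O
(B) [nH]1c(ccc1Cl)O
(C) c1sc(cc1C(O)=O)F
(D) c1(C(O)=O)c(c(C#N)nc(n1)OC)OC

[#6][OX2H0][#6] describes an aliphatic oxygen bridging two carbons with no H on the oxygen (an ether).
(A) has a hydroxyl group (-OH) but the oxygen has H1, not H0 bridging two carbons.
(B) has a hydroxyl group (-OH) but the oxygen has H1, not H0 bridging two carbons.
(C) has a carboxylic acid group (-C(=O)OH) but the -OH oxygen has H1; the =O is OX1, not OX2.
(D) contains a methoxy ether (-OCH3), which satisfies every atom and bond constraint.
So the answer is (D).

D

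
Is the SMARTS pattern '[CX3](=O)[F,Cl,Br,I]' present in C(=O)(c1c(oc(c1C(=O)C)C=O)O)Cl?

The pattern [CX3](=O)[F,Cl,Br,I] describes a carbonyl carbon bonded to a halogen — an acyl halide.
The molecule carries an acyl chloride (-C(=O)Cl), whose atoms satisfy every constraint of the query, so the pattern matches.

Yes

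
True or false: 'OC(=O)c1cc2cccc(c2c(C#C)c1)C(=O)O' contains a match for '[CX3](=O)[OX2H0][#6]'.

The pattern [CX3](=O)[OX2H0][#6] describes a carbonyl carbon bonded to an oxygen that is itself bonded to carbon (no H on that O) — an ester.
The closest candidate here is a carboxylic acid group (-C(=O)OH), but the singly-bonded O carries H (OX2H1, not H0). No other fragment satisfies the full query, so there is no match.

False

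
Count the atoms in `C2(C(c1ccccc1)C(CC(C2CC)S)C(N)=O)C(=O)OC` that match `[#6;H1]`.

10

Check the 22 heavy atoms by environment: 2× C (H2) → no; 5× C (H1) → match; 2× C (H0) → no; 3× O (H0) → no; 2× C (H3) → no; 1× c (aromatic, H0) → no; 5× c (aromatic, H1) → match; 1× S (H1) → no; 1× N (H2) → no.
Summing the matching environments: 5 + 5 = 10 matching atoms.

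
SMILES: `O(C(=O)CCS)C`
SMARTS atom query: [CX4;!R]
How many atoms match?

3

Check the 7 heavy atoms by environment: 3× C (X4, acyclic) → match; 1× C (X3, acyclic) → no; 1× O (X1, acyclic) → no; 1× O (X2, acyclic) → no; 1× S (X2, acyclic) → no.
That gives 3 matching atoms.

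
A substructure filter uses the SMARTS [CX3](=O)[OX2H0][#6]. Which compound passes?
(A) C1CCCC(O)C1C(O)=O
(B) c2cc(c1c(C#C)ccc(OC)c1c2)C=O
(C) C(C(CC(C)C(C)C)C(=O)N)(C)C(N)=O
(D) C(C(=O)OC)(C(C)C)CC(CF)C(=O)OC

[CX3](=O)[OX2H0][#6] describes a carbonyl carbon bonded to an oxygen that is itself bonded to carbon (no H on that O) (an ester).
(A) has a carboxylic acid group (-C(=O)OH) but the singly-bonded O carries H (OX2H1, not H0).
(B) has a methoxy ether (-OCH3) but the ether oxygen is not adjacent to a C=O carbon.
(C) has a primary amide (-C(=O)NH2) but the carbonyl is bonded to N, not to an O-C linkage.
(D) contains a methyl-ester group (-C(=O)OCH3), which satisfies every atom and bond constraint.
So the answer is (D).

D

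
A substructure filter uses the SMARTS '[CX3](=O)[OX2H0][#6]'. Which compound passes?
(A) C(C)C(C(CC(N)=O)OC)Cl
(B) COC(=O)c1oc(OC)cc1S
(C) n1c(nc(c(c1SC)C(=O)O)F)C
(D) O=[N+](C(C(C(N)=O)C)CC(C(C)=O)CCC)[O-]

B

[CX3](=O)[OX2H0][#6] describes a carbonyl carbon bonded to an oxygen that is itself bonded to carbon (no H on that O) (an ester).
(A) has a primary amide (-C(=O)NH2) but the carbonyl is bonded to N, not to an O-C linkage.
(B) contains a methyl-ester group (-C(=O)OCH3), which satisfies every atom and bond constraint.
(C) has a carboxylic acid group (-C(=O)OH) but the singly-bonded O carries H (OX2H1, not H0).
(D) has a primary amide (-C(=O)NH2) but the carbonyl is bonded to N, not to an O-C linkage.
So the answer is (B).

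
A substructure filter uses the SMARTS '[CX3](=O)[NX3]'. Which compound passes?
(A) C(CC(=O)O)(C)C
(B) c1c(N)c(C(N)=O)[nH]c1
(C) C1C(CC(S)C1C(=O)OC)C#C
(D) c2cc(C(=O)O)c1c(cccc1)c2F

B

[CX3](=O)[NX3] describes a carbonyl carbon bonded to a trivalent nitrogen (an amide).
(A) has a carboxylic acid group (-C(=O)OH) but the carbonyl is bonded to O, not to an NX3 nitrogen.
(B) contains a primary amide (-C(=O)NH2), which satisfies every atom and bond constraint.
(C) has a methyl-ester group (-C(=O)OCH3) but the carbonyl is bonded to O, not to an NX3 nitrogen.
(D) has a carboxylic acid group (-C(=O)OH) but the carbonyl is bonded to O, not to an NX3 nitrogen.
So the answer is (B).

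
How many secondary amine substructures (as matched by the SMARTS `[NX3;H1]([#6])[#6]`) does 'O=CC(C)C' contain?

0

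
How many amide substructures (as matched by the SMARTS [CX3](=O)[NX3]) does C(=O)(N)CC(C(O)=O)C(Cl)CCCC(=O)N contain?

2

[CX3](=O)[NX3] is the SMARTS for an amide: a carbonyl carbon bonded to a trivalent nitrogen.
The molecule carries 2 separate instances of a primary amide (-C(=O)NH2) meeting every constraint; each maps to a distinct set of atoms, giving 2 matches.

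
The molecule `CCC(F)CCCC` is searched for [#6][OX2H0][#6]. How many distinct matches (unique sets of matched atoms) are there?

0

[#6][OX2H0][#6] is the SMARTS for an ether: an aliphatic oxygen bridging two carbons with no H on the oxygen.
No fragment in the molecule satisfies every constraint, giving 0 matches.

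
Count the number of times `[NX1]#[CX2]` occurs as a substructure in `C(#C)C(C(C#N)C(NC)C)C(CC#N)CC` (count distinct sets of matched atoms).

[NX1]#[CX2] is the SMARTS for a nitrile: a nitrogen triple-bonded to a two-connected carbon.
The molecule carries 2 separate instances of a nitrile (-C#N) meeting every constraint; each maps to a distinct set of atoms, giving 2 matches.

2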